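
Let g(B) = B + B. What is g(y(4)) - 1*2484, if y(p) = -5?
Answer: -2494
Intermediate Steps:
g(B) = 2*B
g(y(4)) - 1*2484 = 2*(-5) - 1*2484 = -10 - 2484 = -2494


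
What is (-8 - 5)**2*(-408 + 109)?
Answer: -50531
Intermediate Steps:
(-8 - 5)**2*(-408 + 109) = (-13)**2*(-299) = 169*(-299) = -50531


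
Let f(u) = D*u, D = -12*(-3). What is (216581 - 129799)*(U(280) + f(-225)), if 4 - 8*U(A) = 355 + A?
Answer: -2839116521/4 ≈ -7.0978e+8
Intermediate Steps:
U(A) = -351/8 - A/8 (U(A) = ½ - (355 + A)/8 = ½ + (-355/8 - A/8) = -351/8 - A/8)
D = 36
f(u) = 36*u
(216581 - 129799)*(U(280) + f(-225)) = (216581 - 129799)*((-351/8 - ⅛*280) + 36*(-225)) = 86782*((-351/8 - 35) - 8100) = 86782*(-631/8 - 8100) = 86782*(-65431/8) = -2839116521/4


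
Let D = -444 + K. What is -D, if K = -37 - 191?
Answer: 672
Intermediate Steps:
K = -228
D = -672 (D = -444 - 228 = -672)
-D = -1*(-672) = 672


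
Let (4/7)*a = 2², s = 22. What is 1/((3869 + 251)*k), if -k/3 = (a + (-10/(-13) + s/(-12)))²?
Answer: -507/220800070 ≈ -2.2962e-6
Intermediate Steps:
a = 7 (a = (7/4)*2² = (7/4)*4 = 7)
k = -214369/2028 (k = -3*(7 + (-10/(-13) + 22/(-12)))² = -3*(7 + (-10*(-1/13) + 22*(-1/12)))² = -3*(7 + (10/13 - 11/6))² = -3*(7 - 83/78)² = -3*(463/78)² = -3*214369/6084 = -214369/2028 ≈ -105.70)
1/((3869 + 251)*k) = 1/((3869 + 251)*(-214369/2028)) = -2028/214369/4120 = (1/4120)*(-2028/214369) = -507/220800070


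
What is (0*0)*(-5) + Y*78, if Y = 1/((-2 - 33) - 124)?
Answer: -26/53 ≈ -0.49057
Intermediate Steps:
Y = -1/159 (Y = 1/(-35 - 124) = 1/(-159) = -1/159 ≈ -0.0062893)
(0*0)*(-5) + Y*78 = (0*0)*(-5) - 1/159*78 = 0*(-5) - 26/53 = 0 - 26/53 = -26/53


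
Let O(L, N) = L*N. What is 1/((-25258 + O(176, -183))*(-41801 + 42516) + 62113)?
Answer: -1/41026077 ≈ -2.4375e-8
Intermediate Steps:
1/((-25258 + O(176, -183))*(-41801 + 42516) + 62113) = 1/((-25258 + 176*(-183))*(-41801 + 42516) + 62113) = 1/((-25258 - 32208)*715 + 62113) = 1/(-57466*715 + 62113) = 1/(-41088190 + 62113) = 1/(-41026077) = -1/41026077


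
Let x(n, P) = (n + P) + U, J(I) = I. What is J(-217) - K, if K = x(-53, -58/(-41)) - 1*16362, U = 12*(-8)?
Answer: 667996/41 ≈ 16293.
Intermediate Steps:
U = -96
x(n, P) = -96 + P + n (x(n, P) = (n + P) - 96 = (P + n) - 96 = -96 + P + n)
K = -676893/41 (K = (-96 - 58/(-41) - 53) - 1*16362 = (-96 - 58*(-1/41) - 53) - 16362 = (-96 + 58/41 - 53) - 16362 = -6051/41 - 16362 = -676893/41 ≈ -16510.)
J(-217) - K = -217 - 1*(-676893/41) = -217 + 676893/41 = 667996/41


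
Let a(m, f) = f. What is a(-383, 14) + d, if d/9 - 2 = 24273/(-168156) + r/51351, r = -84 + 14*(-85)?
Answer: 361005841/11844964 ≈ 30.478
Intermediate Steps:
r = -1274 (r = -84 - 1190 = -1274)
d = 195176345/11844964 (d = 18 + 9*(24273/(-168156) - 1274/51351) = 18 + 9*(24273*(-1/168156) - 1274*1/51351) = 18 + 9*(-899/6228 - 1274/51351) = 18 + 9*(-18033007/106604676) = 18 - 18033007/11844964 = 195176345/11844964 ≈ 16.478)
a(-383, 14) + d = 14 + 195176345/11844964 = 361005841/11844964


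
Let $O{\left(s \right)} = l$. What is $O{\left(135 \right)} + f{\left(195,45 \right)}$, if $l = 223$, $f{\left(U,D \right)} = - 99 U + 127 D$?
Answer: $-13367$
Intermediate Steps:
$O{\left(s \right)} = 223$
$O{\left(135 \right)} + f{\left(195,45 \right)} = 223 + \left(\left(-99\right) 195 + 127 \cdot 45\right) = 223 + \left(-19305 + 5715\right) = 223 - 13590 = -13367$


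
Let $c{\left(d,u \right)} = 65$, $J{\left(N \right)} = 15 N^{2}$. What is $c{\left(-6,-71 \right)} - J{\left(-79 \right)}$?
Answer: $-93550$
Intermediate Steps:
$c{\left(-6,-71 \right)} - J{\left(-79 \right)} = 65 - 15 \left(-79\right)^{2} = 65 - 15 \cdot 6241 = 65 - 93615 = -93550$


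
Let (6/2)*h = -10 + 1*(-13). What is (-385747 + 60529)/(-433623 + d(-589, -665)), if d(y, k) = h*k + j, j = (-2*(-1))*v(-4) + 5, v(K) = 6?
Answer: 975654/1285523 ≈ 0.75896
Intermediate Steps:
h = -23/3 (h = (-10 + 1*(-13))/3 = (-10 - 13)/3 = (⅓)*(-23) = -23/3 ≈ -7.6667)
j = 17 (j = -2*(-1)*6 + 5 = 2*6 + 5 = 12 + 5 = 17)
d(y, k) = 17 - 23*k/3 (d(y, k) = -23*k/3 + 17 = 17 - 23*k/3)
(-385747 + 60529)/(-433623 + d(-589, -665)) = (-385747 + 60529)/(-433623 + (17 - 23/3*(-665))) = -325218/(-433623 + (17 + 15295/3)) = -325218/(-433623 + 15346/3) = -325218/(-1285523/3) = -325218*(-3/1285523) = 975654/1285523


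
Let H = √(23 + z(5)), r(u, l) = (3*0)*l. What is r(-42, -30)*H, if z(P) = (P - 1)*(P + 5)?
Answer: 0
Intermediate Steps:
z(P) = (-1 + P)*(5 + P)
r(u, l) = 0 (r(u, l) = 0*l = 0)
H = 3*√7 (H = √(23 + (-5 + 5² + 4*5)) = √(23 + (-5 + 25 + 20)) = √(23 + 40) = √63 = 3*√7 ≈ 7.9373)
r(-42, -30)*H = 0*(3*√7) = 0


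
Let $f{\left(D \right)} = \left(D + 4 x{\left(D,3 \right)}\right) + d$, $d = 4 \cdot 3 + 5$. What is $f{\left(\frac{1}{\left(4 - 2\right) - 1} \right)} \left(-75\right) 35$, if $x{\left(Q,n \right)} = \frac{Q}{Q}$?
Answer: $-57750$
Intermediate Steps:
$x{\left(Q,n \right)} = 1$
$d = 17$ ($d = 12 + 5 = 17$)
$f{\left(D \right)} = 21 + D$ ($f{\left(D \right)} = \left(D + 4 \cdot 1\right) + 17 = \left(D + 4\right) + 17 = \left(4 + D\right) + 17 = 21 + D$)
$f{\left(\frac{1}{\left(4 - 2\right) - 1} \right)} \left(-75\right) 35 = \left(21 + \frac{1}{\left(4 - 2\right) - 1}\right) \left(-75\right) 35 = \left(21 + \frac{1}{2 - 1}\right) \left(-75\right) 35 = \left(21 + 1^{-1}\right) \left(-75\right) 35 = \left(21 + 1\right) \left(-75\right) 35 = 22 \left(-75\right) 35 = \left(-1650\right) 35 = -57750$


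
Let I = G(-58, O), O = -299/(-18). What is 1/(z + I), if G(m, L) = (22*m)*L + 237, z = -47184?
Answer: -9/613285 ≈ -1.4675e-5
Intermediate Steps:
O = 299/18 (O = -299*(-1/18) = 299/18 ≈ 16.611)
G(m, L) = 237 + 22*L*m (G(m, L) = 22*L*m + 237 = 237 + 22*L*m)
I = -188629/9 (I = 237 + 22*(299/18)*(-58) = 237 - 190762/9 = -188629/9 ≈ -20959.)
1/(z + I) = 1/(-47184 - 188629/9) = 1/(-613285/9) = -9/613285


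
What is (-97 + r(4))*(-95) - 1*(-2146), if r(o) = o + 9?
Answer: 10126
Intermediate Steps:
r(o) = 9 + o
(-97 + r(4))*(-95) - 1*(-2146) = (-97 + (9 + 4))*(-95) - 1*(-2146) = (-97 + 13)*(-95) + 2146 = -84*(-95) + 2146 = 7980 + 2146 = 10126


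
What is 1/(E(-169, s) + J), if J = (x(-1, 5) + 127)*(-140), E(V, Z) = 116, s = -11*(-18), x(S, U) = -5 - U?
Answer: -1/16264 ≈ -6.1485e-5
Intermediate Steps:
s = 198
J = -16380 (J = ((-5 - 1*5) + 127)*(-140) = ((-5 - 5) + 127)*(-140) = (-10 + 127)*(-140) = 117*(-140) = -16380)
1/(E(-169, s) + J) = 1/(116 - 16380) = 1/(-16264) = -1/16264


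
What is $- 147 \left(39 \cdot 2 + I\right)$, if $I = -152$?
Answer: $10878$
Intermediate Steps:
$- 147 \left(39 \cdot 2 + I\right) = - 147 \left(39 \cdot 2 - 152\right) = - 147 \left(78 - 152\right) = \left(-147\right) \left(-74\right) = 10878$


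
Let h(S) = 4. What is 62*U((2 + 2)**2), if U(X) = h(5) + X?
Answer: 1240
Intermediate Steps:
U(X) = 4 + X
62*U((2 + 2)**2) = 62*(4 + (2 + 2)**2) = 62*(4 + 4**2) = 62*(4 + 16) = 62*20 = 1240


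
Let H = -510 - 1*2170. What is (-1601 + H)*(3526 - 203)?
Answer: -14225763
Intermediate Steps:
H = -2680 (H = -510 - 2170 = -2680)
(-1601 + H)*(3526 - 203) = (-1601 - 2680)*(3526 - 203) = -4281*3323 = -14225763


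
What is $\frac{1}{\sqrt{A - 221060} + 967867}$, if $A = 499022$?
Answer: $\frac{967867}{936766251727} - \frac{\sqrt{277962}}{936766251727} \approx 1.0326 \cdot 10^{-6}$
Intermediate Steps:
$\frac{1}{\sqrt{A - 221060} + 967867} = \frac{1}{\sqrt{499022 - 221060} + 967867} = \frac{1}{\sqrt{277962} + 967867} = \frac{1}{967867 + \sqrt{277962}}$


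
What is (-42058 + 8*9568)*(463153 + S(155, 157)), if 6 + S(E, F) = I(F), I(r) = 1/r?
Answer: 2507617762880/157 ≈ 1.5972e+10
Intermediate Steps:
S(E, F) = -6 + 1/F
(-42058 + 8*9568)*(463153 + S(155, 157)) = (-42058 + 8*9568)*(463153 + (-6 + 1/157)) = (-42058 + 76544)*(463153 + (-6 + 1/157)) = 34486*(463153 - 941/157) = 34486*(72714080/157) = 2507617762880/157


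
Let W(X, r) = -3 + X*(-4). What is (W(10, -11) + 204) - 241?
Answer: -80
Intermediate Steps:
W(X, r) = -3 - 4*X
(W(10, -11) + 204) - 241 = ((-3 - 4*10) + 204) - 241 = ((-3 - 40) + 204) - 241 = (-43 + 204) - 241 = 161 - 241 = -80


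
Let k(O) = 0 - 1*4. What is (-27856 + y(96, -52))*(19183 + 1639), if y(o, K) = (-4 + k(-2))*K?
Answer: -571355680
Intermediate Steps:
k(O) = -4 (k(O) = 0 - 4 = -4)
y(o, K) = -8*K (y(o, K) = (-4 - 4)*K = -8*K)
(-27856 + y(96, -52))*(19183 + 1639) = (-27856 - 8*(-52))*(19183 + 1639) = (-27856 + 416)*20822 = -27440*20822 = -571355680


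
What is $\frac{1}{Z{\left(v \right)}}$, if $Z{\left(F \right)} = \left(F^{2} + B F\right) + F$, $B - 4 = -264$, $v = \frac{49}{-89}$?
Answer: $\frac{7921}{1131900} \approx 0.006998$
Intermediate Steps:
$v = - \frac{49}{89}$ ($v = 49 \left(- \frac{1}{89}\right) = - \frac{49}{89} \approx -0.55056$)
$B = -260$ ($B = 4 - 264 = -260$)
$Z{\left(F \right)} = F^{2} - 259 F$ ($Z{\left(F \right)} = \left(F^{2} - 260 F\right) + F = F^{2} - 259 F$)
$\frac{1}{Z{\left(v \right)}} = \frac{1}{\left(- \frac{49}{89}\right) \left(-259 - \frac{49}{89}\right)} = \frac{1}{\left(- \frac{49}{89}\right) \left(- \frac{23100}{89}\right)} = \frac{1}{\frac{1131900}{7921}} = \frac{7921}{1131900}$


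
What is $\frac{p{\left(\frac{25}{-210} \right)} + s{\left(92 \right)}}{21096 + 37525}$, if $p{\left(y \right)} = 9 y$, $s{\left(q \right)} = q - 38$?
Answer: $\frac{741}{820694} \approx 0.00090289$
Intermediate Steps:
$s{\left(q \right)} = -38 + q$
$\frac{p{\left(\frac{25}{-210} \right)} + s{\left(92 \right)}}{21096 + 37525} = \frac{9 \frac{25}{-210} + \left(-38 + 92\right)}{21096 + 37525} = \frac{9 \cdot 25 \left(- \frac{1}{210}\right) + 54}{58621} = \left(9 \left(- \frac{5}{42}\right) + 54\right) \frac{1}{58621} = \left(- \frac{15}{14} + 54\right) \frac{1}{58621} = \frac{741}{14} \cdot \frac{1}{58621} = \frac{741}{820694}$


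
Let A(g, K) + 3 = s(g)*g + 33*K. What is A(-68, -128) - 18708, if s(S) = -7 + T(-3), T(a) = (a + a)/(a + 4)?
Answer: -22051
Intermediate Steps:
T(a) = 2*a/(4 + a) (T(a) = (2*a)/(4 + a) = 2*a/(4 + a))
s(S) = -13 (s(S) = -7 + 2*(-3)/(4 - 3) = -7 + 2*(-3)/1 = -7 + 2*(-3)*1 = -7 - 6 = -13)
A(g, K) = -3 - 13*g + 33*K (A(g, K) = -3 + (-13*g + 33*K) = -3 - 13*g + 33*K)
A(-68, -128) - 18708 = (-3 - 13*(-68) + 33*(-128)) - 18708 = (-3 + 884 - 4224) - 18708 = -3343 - 18708 = -22051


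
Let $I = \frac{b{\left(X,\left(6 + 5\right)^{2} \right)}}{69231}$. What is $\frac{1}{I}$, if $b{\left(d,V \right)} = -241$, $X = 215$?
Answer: $- \frac{69231}{241} \approx -287.27$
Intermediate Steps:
$I = - \frac{241}{69231} \approx -0.0034811$
$\frac{1}{I} = \frac{1}{- \frac{241}{69231}} = - \frac{69231}{241}$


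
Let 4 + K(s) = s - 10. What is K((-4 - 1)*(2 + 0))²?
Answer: 576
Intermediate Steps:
K(s) = -14 + s (K(s) = -4 + (s - 10) = -4 + (-10 + s) = -14 + s)
K((-4 - 1)*(2 + 0))² = (-14 + (-4 - 1)*(2 + 0))² = (-14 - 5*2)² = (-14 - 10)² = (-24)² = 576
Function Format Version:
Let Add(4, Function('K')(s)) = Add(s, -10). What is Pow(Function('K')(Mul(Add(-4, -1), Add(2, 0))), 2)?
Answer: 576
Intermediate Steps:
Function('K')(s) = Add(-14, s) (Function('K')(s) = Add(-4, Add(s, -10)) = Add(-4, Add(-10, s)) = Add(-14, s))
Pow(Function('K')(Mul(Add(-4, -1), Add(2, 0))), 2) = Pow(Add(-14, Mul(Add(-4, -1), Add(2, 0))), 2) = Pow(Add(-14, Mul(-5, 2)), 2) = Pow(Add(-14, -10), 2) = Pow(-24, 2) = 576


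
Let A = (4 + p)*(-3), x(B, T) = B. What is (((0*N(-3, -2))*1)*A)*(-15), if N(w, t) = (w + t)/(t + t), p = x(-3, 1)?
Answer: 0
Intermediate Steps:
p = -3
N(w, t) = (t + w)/(2*t) (N(w, t) = (t + w)/((2*t)) = (t + w)*(1/(2*t)) = (t + w)/(2*t))
A = -3 (A = (4 - 3)*(-3) = 1*(-3) = -3)
(((0*N(-3, -2))*1)*A)*(-15) = (((0*((1/2)*(-2 - 3)/(-2)))*1)*(-3))*(-15) = (((0*((1/2)*(-1/2)*(-5)))*1)*(-3))*(-15) = (((0*(5/4))*1)*(-3))*(-15) = ((0*1)*(-3))*(-15) = (0*(-3))*(-15) = 0*(-15) = 0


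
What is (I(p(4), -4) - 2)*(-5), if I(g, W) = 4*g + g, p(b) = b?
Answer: -90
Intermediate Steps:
I(g, W) = 5*g
(I(p(4), -4) - 2)*(-5) = (5*4 - 2)*(-5) = (20 - 2)*(-5) = 18*(-5) = -90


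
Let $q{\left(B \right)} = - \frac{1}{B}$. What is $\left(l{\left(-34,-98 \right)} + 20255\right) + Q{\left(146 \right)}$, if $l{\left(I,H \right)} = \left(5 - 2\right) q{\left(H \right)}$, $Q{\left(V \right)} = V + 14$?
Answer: $\frac{2000673}{98} \approx 20415.0$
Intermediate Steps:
$Q{\left(V \right)} = 14 + V$
$l{\left(I,H \right)} = - \frac{3}{H}$ ($l{\left(I,H \right)} = \left(5 - 2\right) \left(- \frac{1}{H}\right) = 3 \left(- \frac{1}{H}\right) = - \frac{3}{H}$)
$\left(l{\left(-34,-98 \right)} + 20255\right) + Q{\left(146 \right)} = \left(- \frac{3}{-98} + 20255\right) + \left(14 + 146\right) = \left(\left(-3\right) \left(- \frac{1}{98}\right) + 20255\right) + 160 = \left(\frac{3}{98} + 20255\right) + 160 = \frac{1984993}{98} + 160 = \frac{2000673}{98}$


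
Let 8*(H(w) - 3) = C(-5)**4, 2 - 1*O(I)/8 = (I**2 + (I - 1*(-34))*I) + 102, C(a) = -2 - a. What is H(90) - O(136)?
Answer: 2669929/8 ≈ 3.3374e+5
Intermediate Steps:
O(I) = -800 - 8*I**2 - 8*I*(34 + I) (O(I) = 16 - 8*((I**2 + (I - 1*(-34))*I) + 102) = 16 - 8*((I**2 + (I + 34)*I) + 102) = 16 - 8*((I**2 + (34 + I)*I) + 102) = 16 - 8*((I**2 + I*(34 + I)) + 102) = 16 - 8*(102 + I**2 + I*(34 + I)) = 16 + (-816 - 8*I**2 - 8*I*(34 + I)) = -800 - 8*I**2 - 8*I*(34 + I))
H(w) = 105/8 (H(w) = 3 + (-2 - 1*(-5))**4/8 = 3 + (-2 + 5)**4/8 = 3 + (1/8)*3**4 = 3 + (1/8)*81 = 3 + 81/8 = 105/8)
H(90) - O(136) = 105/8 - (-800 - 272*136 - 16*136**2) = 105/8 - (-800 - 36992 - 16*18496) = 105/8 - (-800 - 36992 - 295936) = 105/8 - 1*(-333728) = 105/8 + 333728 = 2669929/8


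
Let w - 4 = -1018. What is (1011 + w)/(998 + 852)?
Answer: -3/1850 ≈ -0.0016216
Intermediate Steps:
w = -1014 (w = 4 - 1018 = -1014)
(1011 + w)/(998 + 852) = (1011 - 1014)/(998 + 852) = -3/1850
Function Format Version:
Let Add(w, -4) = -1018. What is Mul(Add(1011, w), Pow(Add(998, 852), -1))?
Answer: Rational(-3, 1850) ≈ -0.0016216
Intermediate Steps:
w = -1014 (w = Add(4, -1018) = -1014)
Mul(Add(1011, w), Pow(Add(998, 852), -1)) = Mul(Add(1011, -1014), Pow(Add(998, 852), -1)) = Mul(-3, Pow(1850, -1)) = Mul(-3, Rational(1, 1850)) = Rational(-3, 1850)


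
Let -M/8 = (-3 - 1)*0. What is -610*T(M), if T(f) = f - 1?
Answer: 610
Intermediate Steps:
M = 0 (M = -8*(-3 - 1)*0 = -(-32)*0 = -8*0 = 0)
T(f) = -1 + f
-610*T(M) = -610*(-1 + 0) = -610*(-1) = 610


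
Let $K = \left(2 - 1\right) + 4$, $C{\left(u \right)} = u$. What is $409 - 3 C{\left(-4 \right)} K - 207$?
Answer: $24333$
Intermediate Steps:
$K = 5$ ($K = 1 + 4 = 5$)
$409 - 3 C{\left(-4 \right)} K - 207 = 409 \left(-3\right) \left(-4\right) 5 - 207 = 409 \cdot 12 \cdot 5 - 207 = 409 \cdot 60 - 207 = 24540 - 207 = 24333$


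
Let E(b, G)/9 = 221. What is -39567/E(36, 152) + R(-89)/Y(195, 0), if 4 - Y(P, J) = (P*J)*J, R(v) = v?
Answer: -111763/2652 ≈ -42.143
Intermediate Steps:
E(b, G) = 1989 (E(b, G) = 9*221 = 1989)
Y(P, J) = 4 - P*J² (Y(P, J) = 4 - P*J*J = 4 - J*P*J = 4 - P*J²)
-39567/E(36, 152) + R(-89)/Y(195, 0) = -39567/1989 - 89/(4 - 1*195*0²) = -39567*1/1989 - 89/(4 - 1*195*0) = -13189/663 - 89/(4 + 0) = -13189/663 - 89/4 = -111763/2652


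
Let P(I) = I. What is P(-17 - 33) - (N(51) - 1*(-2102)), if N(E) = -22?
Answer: -2130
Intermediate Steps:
P(-17 - 33) - (N(51) - 1*(-2102)) = (-17 - 33) - (-22 - 1*(-2102)) = -50 - (-22 + 2102) = -50 - 1*2080 = -50 - 2080 = -2130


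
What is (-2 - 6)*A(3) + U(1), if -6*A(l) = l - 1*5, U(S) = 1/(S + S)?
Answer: -13/6 ≈ -2.1667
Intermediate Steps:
U(S) = 1/(2*S)
A(l) = ⅚ - l/6 (A(l) = -(l - 1*5)/6 = -(l - 5)/6 = -(-5 + l)/6 = ⅚ - l/6)
(-2 - 6)*A(3) + U(1) = (-2 - 6)*(⅚ - ⅙*3) + (½)/1 = -8*(⅚ - ½) + (½)*1 = -8*⅓ + ½ = -8/3 + ½ = -13/6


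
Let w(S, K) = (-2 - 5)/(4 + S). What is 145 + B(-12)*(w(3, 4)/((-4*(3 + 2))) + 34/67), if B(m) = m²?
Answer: 75467/335 ≈ 225.27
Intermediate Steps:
w(S, K) = -7/(4 + S)
145 + B(-12)*(w(3, 4)/((-4*(3 + 2))) + 34/67) = 145 + (-12)²*((-7/(4 + 3))/((-4*(3 + 2))) + 34/67) = 145 + 144*((-7/7)/((-4*5)) + 34*(1/67)) = 145 + 144*(-7*⅐/(-20) + 34/67) = 145 + 144*(-1*(-1/20) + 34/67) = 145 + 144*(1/20 + 34/67) = 145 + 144*(747/1340) = 145 + 26892/335 = 75467/335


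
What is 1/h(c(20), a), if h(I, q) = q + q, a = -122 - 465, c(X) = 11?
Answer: -1/1174 ≈ -0.00085179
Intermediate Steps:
a = -587
h(I, q) = 2*q
1/h(c(20), a) = 1/(2*(-587)) = 1/(-1174) = -1/1174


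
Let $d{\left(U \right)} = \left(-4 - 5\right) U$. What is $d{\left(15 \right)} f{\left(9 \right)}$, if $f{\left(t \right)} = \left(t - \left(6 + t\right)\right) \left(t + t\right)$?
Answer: $14580$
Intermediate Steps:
$f{\left(t \right)} = - 12 t$ ($f{\left(t \right)} = - 6 \cdot 2 t = - 12 t$)
$d{\left(U \right)} = - 9 U$
$d{\left(15 \right)} f{\left(9 \right)} = \left(-9\right) 15 \left(\left(-12\right) 9\right) = \left(-135\right) \left(-108\right) = 14580$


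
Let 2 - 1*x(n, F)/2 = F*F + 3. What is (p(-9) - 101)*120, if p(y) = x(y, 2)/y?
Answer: -35960/3 ≈ -11987.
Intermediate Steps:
x(n, F) = -2 - 2*F² (x(n, F) = 4 - 2*(F*F + 3) = 4 - 2*(F² + 3) = 4 - 2*(3 + F²) = 4 + (-6 - 2*F²) = -2 - 2*F²)
p(y) = -10/y (p(y) = (-2 - 2*2²)/y = (-2 - 2*4)/y = (-2 - 8)/y = -10/y)
(p(-9) - 101)*120 = (-10/(-9) - 101)*120 = (-10*(-⅑) - 101)*120 = (10/9 - 101)*120 = -899/9*120 = -35960/3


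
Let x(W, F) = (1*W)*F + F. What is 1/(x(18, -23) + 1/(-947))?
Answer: -947/413840 ≈ -0.0022883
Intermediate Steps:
x(W, F) = F + F*W (x(W, F) = W*F + F = F*W + F = F + F*W)
1/(x(18, -23) + 1/(-947)) = 1/(-23*(1 + 18) + 1/(-947)) = 1/(-23*19 - 1/947) = 1/(-437 - 1/947) = 1/(-413840/947) = -947/413840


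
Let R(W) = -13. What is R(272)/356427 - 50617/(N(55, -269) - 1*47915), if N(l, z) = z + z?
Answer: 6013545190/5756652477 ≈ 1.0446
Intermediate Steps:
N(l, z) = 2*z
R(272)/356427 - 50617/(N(55, -269) - 1*47915) = -13/356427 - 50617/(2*(-269) - 1*47915) = -13*1/356427 - 50617/(-538 - 47915) = -13/356427 - 50617/(-48453) = -13/356427 - 50617*(-1/48453) = -13/356427 + 50617/48453 = 6013545190/5756652477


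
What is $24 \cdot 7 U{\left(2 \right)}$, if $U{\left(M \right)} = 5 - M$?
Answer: $504$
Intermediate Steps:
$24 \cdot 7 U{\left(2 \right)} = 24 \cdot 7 \left(5 - 2\right) = 168 \left(5 - 2\right) = 168 \cdot 3 = 504$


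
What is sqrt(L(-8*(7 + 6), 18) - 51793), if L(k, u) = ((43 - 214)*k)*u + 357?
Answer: 2*sqrt(67169) ≈ 518.34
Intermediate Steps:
L(k, u) = 357 - 171*k*u (L(k, u) = (-171*k)*u + 357 = -171*k*u + 357 = 357 - 171*k*u)
sqrt(L(-8*(7 + 6), 18) - 51793) = sqrt((357 - 171*(-8*(7 + 6))*18) - 51793) = sqrt((357 - 171*(-8*13)*18) - 51793) = sqrt((357 - 171*(-104)*18) - 51793) = sqrt((357 + 320112) - 51793) = sqrt(320469 - 51793) = sqrt(268676) = 2*sqrt(67169)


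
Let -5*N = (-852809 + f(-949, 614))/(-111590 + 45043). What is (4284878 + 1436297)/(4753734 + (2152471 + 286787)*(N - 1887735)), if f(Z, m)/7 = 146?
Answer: -1903635163625/1532136267038694606 ≈ -1.2425e-6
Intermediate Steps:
f(Z, m) = 1022 (f(Z, m) = 7*146 = 1022)
N = -851787/332735 (N = -(-852809 + 1022)/(5*(-111590 + 45043)) = -(-851787)/(5*(-66547)) = -(-851787)*(-1)/(5*66547) = -⅕*851787/66547 = -851787/332735 ≈ -2.5600)
(4284878 + 1436297)/(4753734 + (2152471 + 286787)*(N - 1887735)) = (4284878 + 1436297)/(4753734 + (2152471 + 286787)*(-851787/332735 - 1887735)) = 5721175/(4753734 + 2439258*(-628116357012/332735)) = 5721175/(4753734 - 1532137848772377096/332735) = 5721175/(-1532136267038694606/332735) = 5721175*(-332735/1532136267038694606) = -1903635163625/1532136267038694606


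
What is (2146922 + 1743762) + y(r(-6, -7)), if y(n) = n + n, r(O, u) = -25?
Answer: 3890634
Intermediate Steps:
y(n) = 2*n
(2146922 + 1743762) + y(r(-6, -7)) = (2146922 + 1743762) + 2*(-25) = 3890684 - 50 = 3890634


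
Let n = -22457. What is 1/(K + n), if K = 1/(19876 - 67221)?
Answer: -47345/1063226666 ≈ -4.4530e-5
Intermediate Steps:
K = -1/47345 (K = 1/(-47345) = -1/47345 ≈ -2.1122e-5)
1/(K + n) = 1/(-1/47345 - 22457) = 1/(-1063226666/47345) = -47345/1063226666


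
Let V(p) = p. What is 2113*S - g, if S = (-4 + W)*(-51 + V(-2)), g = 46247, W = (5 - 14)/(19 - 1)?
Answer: 915407/2 ≈ 4.5770e+5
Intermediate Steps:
W = -½ (W = -9/18 = -9*1/18 = -½ ≈ -0.50000)
S = 477/2 (S = (-4 - ½)*(-51 - 2) = -9/2*(-53) = 477/2 ≈ 238.50)
2113*S - g = 2113*(477/2) - 1*46247 = 1007901/2 - 46247 = 915407/2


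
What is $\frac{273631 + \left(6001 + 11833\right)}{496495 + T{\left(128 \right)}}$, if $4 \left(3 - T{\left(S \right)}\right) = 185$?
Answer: $\frac{1165860}{1985807} \approx 0.5871$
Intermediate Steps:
$T{\left(S \right)} = - \frac{173}{4}$ ($T{\left(S \right)} = 3 - \frac{185}{4} = - \frac{173}{4}$)
$\frac{273631 + \left(6001 + 11833\right)}{496495 + T{\left(128 \right)}} = \frac{273631 + \left(6001 + 11833\right)}{496495 - \frac{173}{4}} = \frac{273631 + 17834}{\frac{1985807}{4}} = 291465 \cdot \frac{4}{1985807} = \frac{1165860}{1985807}$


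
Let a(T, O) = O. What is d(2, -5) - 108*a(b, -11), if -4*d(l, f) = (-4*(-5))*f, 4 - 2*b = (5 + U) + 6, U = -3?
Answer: 1213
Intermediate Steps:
b = -2 (b = 2 - ((5 - 3) + 6)/2 = 2 - (2 + 6)/2 = 2 - ½*8 = 2 - 4 = -2)
d(l, f) = -5*f (d(l, f) = -(-4*(-5))*f/4 = -5*f)
d(2, -5) - 108*a(b, -11) = -5*(-5) - 108*(-11) = 25 + 1188 = 1213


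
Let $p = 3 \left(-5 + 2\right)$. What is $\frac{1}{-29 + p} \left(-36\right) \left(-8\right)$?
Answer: $- \frac{144}{19} \approx -7.5789$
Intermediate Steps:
$p = -9$ ($p = 3 \left(-3\right) = -9$)
$\frac{1}{-29 + p} \left(-36\right) \left(-8\right) = \frac{1}{-29 - 9} \left(-36\right) \left(-8\right) = \frac{1}{-38} \left(-36\right) \left(-8\right) = \left(- \frac{1}{38}\right) \left(-36\right) \left(-8\right) = \frac{18}{19} \left(-8\right) = - \frac{144}{19}$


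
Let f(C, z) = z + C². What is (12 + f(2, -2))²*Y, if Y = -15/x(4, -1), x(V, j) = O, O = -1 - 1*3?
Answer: 735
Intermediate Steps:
O = -4 (O = -1 - 3 = -4)
x(V, j) = -4
Y = 15/4 (Y = -15/(-4) = -15*(-¼) = 15/4 ≈ 3.7500)
(12 + f(2, -2))²*Y = (12 + (-2 + 2²))²*(15/4) = (12 + (-2 + 4))²*(15/4) = (12 + 2)²*(15/4) = 14²*(15/4) = 196*(15/4) = 735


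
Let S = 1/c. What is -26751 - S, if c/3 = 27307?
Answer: -2191468672/81921 ≈ -26751.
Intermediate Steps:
c = 81921 (c = 3*27307 = 81921)
S = 1/81921 ≈ 1.2207e-5
-26751 - S = -26751 - 1*1/81921 = -26751 - 1/81921 = -2191468672/81921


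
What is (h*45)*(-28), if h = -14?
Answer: 17640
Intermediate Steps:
(h*45)*(-28) = -14*45*(-28) = -630*(-28) = 17640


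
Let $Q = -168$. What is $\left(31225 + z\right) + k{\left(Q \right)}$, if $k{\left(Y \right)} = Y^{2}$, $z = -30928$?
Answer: $28521$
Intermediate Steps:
$\left(31225 + z\right) + k{\left(Q \right)} = \left(31225 - 30928\right) + \left(-168\right)^{2} = 297 + 28224 = 28521$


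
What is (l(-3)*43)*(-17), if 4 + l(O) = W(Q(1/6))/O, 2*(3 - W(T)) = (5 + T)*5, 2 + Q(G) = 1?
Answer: 3655/3 ≈ 1218.3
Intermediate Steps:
Q(G) = -1 (Q(G) = -2 + 1 = -1)
W(T) = -19/2 - 5*T/2 (W(T) = 3 - (5 + T)*5/2 = 3 - (25 + 5*T)/2 = 3 + (-25/2 - 5*T/2) = -19/2 - 5*T/2)
l(O) = -4 - 7/O (l(O) = -4 + (-19/2 - 5/2*(-1))/O = -4 + (-19/2 + 5/2)/O = -4 - 7/O)
(l(-3)*43)*(-17) = ((-4 - 7/(-3))*43)*(-17) = ((-4 - 7*(-⅓))*43)*(-17) = ((-4 + 7/3)*43)*(-17) = -5/3*43*(-17) = -215/3*(-17) = 3655/3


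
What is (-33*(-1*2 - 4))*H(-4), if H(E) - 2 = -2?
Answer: 0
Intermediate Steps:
H(E) = 0 (H(E) = 2 - 2 = 0)
(-33*(-1*2 - 4))*H(-4) = -33*(-1*2 - 4)*0 = -33*(-2 - 4)*0 = -33*(-6)*0 = 198*0 = 0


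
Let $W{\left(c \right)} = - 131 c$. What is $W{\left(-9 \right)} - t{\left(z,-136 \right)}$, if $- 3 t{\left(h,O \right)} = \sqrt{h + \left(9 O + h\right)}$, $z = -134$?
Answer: $1179 + \frac{2 i \sqrt{373}}{3} \approx 1179.0 + 12.875 i$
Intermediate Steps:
$t{\left(h,O \right)} = - \frac{\sqrt{2 h + 9 O}}{3}$ ($t{\left(h,O \right)} = - \frac{\sqrt{h + \left(9 O + h\right)}}{3} = - \frac{\sqrt{h + \left(h + 9 O\right)}}{3} = - \frac{\sqrt{2 h + 9 O}}{3}$)
$W{\left(-9 \right)} - t{\left(z,-136 \right)} = \left(-131\right) \left(-9\right) - - \frac{\sqrt{2 \left(-134\right) + 9 \left(-136\right)}}{3} = 1179 - - \frac{\sqrt{-268 - 1224}}{3} = 1179 - - \frac{\sqrt{-1492}}{3} = 1179 - - \frac{2 i \sqrt{373}}{3} = 1179 + \frac{2 i \sqrt{373}}{3}$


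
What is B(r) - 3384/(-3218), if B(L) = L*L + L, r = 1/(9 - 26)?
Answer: 463244/465001 ≈ 0.99622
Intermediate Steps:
r = -1/17 (r = 1/(-17) = -1/17 ≈ -0.058824)
B(L) = L + L**2 (B(L) = L**2 + L = L + L**2)
B(r) - 3384/(-3218) = -(1 - 1/17)/17 - 3384/(-3218) = -1/17*16/17 - 3384*(-1/3218) = -16/289 + 1692/1609 = 463244/465001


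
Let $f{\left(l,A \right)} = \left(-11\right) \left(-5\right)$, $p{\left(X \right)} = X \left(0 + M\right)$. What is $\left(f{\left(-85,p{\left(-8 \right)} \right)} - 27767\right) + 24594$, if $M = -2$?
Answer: $-3118$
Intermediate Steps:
$p{\left(X \right)} = - 2 X$ ($p{\left(X \right)} = X \left(0 - 2\right) = X \left(-2\right) = - 2 X$)
$f{\left(l,A \right)} = 55$
$\left(f{\left(-85,p{\left(-8 \right)} \right)} - 27767\right) + 24594 = \left(55 - 27767\right) + 24594 = -27712 + 24594 = -3118$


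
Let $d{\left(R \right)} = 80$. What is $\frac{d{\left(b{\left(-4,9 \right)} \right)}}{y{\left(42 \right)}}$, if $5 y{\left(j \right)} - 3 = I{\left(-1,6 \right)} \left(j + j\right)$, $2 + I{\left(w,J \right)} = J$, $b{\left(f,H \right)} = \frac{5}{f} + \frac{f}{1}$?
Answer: $\frac{400}{339} \approx 1.1799$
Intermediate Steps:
$b{\left(f,H \right)} = f + \frac{5}{f}$ ($b{\left(f,H \right)} = \frac{5}{f} + f 1 = \frac{5}{f} + f = f + \frac{5}{f}$)
$I{\left(w,J \right)} = -2 + J$
$y{\left(j \right)} = \frac{3}{5} + \frac{8 j}{5}$ ($y{\left(j \right)} = \frac{3}{5} + \frac{\left(-2 + 6\right) \left(j + j\right)}{5} = \frac{3}{5} + \frac{4 \cdot 2 j}{5} = \frac{3}{5} + \frac{8 j}{5}$)
$\frac{d{\left(b{\left(-4,9 \right)} \right)}}{y{\left(42 \right)}} = \frac{80}{\frac{3}{5} + \frac{8}{5} \cdot 42} = \frac{80}{\frac{3}{5} + \frac{336}{5}} = \frac{80}{\frac{339}{5}} = 80 \cdot \frac{5}{339} = \frac{400}{339}$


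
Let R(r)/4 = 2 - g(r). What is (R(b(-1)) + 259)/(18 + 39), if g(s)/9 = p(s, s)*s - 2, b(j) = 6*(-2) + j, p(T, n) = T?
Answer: -1915/19 ≈ -100.79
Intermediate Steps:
b(j) = -12 + j
g(s) = -18 + 9*s² (g(s) = 9*(s*s - 2) = 9*(s² - 2) = 9*(-2 + s²) = -18 + 9*s²)
R(r) = 80 - 36*r² (R(r) = 4*(2 - (-18 + 9*r²)) = 4*(2 + (18 - 9*r²)) = 4*(20 - 9*r²) = 80 - 36*r²)
(R(b(-1)) + 259)/(18 + 39) = ((80 - 36*(-12 - 1)²) + 259)/(18 + 39) = ((80 - 36*(-13)²) + 259)/57 = ((80 - 36*169) + 259)*(1/57) = ((80 - 6084) + 259)*(1/57) = (-6004 + 259)*(1/57) = -5745*1/57 = -1915/19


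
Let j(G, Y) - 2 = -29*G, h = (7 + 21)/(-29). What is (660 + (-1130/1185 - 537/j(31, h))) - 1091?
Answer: -30567104/70863 ≈ -431.35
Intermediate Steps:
h = -28/29 (h = 28*(-1/29) = -28/29 ≈ -0.96552)
j(G, Y) = 2 - 29*G
(660 + (-1130/1185 - 537/j(31, h))) - 1091 = (660 + (-1130/1185 - 537/(2 - 29*31))) - 1091 = (660 + (-1130*1/1185 - 537/(2 - 899))) - 1091 = (660 + (-226/237 - 537/(-897))) - 1091 = (660 + (-226/237 - 537*(-1/897))) - 1091 = (660 + (-226/237 + 179/299)) - 1091 = (660 - 25151/70863) - 1091 = 46744429/70863 - 1091 = -30567104/70863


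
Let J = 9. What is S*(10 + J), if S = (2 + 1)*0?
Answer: 0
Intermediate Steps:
S = 0 (S = 3*0 = 0)
S*(10 + J) = 0*(10 + 9) = 0*19 = 0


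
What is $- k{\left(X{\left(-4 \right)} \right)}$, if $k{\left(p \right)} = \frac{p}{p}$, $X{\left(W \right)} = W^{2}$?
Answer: $-1$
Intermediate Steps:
$k{\left(p \right)} = 1$
$- k{\left(X{\left(-4 \right)} \right)} = \left(-1\right) 1 = -1$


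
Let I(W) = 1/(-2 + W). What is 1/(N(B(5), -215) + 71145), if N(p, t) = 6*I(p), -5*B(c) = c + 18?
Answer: 11/782585 ≈ 1.4056e-5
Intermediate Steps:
B(c) = -18/5 - c/5 (B(c) = -(c + 18)/5 = -(18 + c)/5 = -18/5 - c/5)
N(p, t) = 6/(-2 + p)
1/(N(B(5), -215) + 71145) = 1/(6/(-2 + (-18/5 - ⅕*5)) + 71145) = 1/(6/(-2 + (-18/5 - 1)) + 71145) = 1/(6/(-2 - 23/5) + 71145) = 1/(6/(-33/5) + 71145) = 1/(6*(-5/33) + 71145) = 1/(-10/11 + 71145) = 1/(782585/11) = 11/782585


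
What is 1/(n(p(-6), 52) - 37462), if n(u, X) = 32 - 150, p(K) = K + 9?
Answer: -1/37580 ≈ -2.6610e-5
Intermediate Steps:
p(K) = 9 + K
n(u, X) = -118
1/(n(p(-6), 52) - 37462) = 1/(-118 - 37462) = 1/(-37580) = -1/37580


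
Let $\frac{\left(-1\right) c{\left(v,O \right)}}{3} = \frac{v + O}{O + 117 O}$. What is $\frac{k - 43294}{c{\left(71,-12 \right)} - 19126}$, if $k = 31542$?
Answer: $\frac{94016}{153007} \approx 0.61446$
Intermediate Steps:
$c{\left(v,O \right)} = - \frac{3 \left(O + v\right)}{118 O}$ ($c{\left(v,O \right)} = - 3 \frac{v + O}{O + 117 O} = - 3 \frac{O + v}{118 O} = - \frac{3 \left(O + v\right)}{118 O}$)
$\frac{k - 43294}{c{\left(71,-12 \right)} - 19126} = \frac{31542 - 43294}{\frac{3 \left(\left(-1\right) \left(-12\right) - 71\right)}{118 \left(-12\right)} - 19126} = - \frac{11752}{\frac{3}{118} \left(- \frac{1}{12}\right) \left(12 - 71\right) - 19126} = - \frac{11752}{\frac{3}{118} \left(- \frac{1}{12}\right) \left(-59\right) - 19126} = - \frac{11752}{\frac{1}{8} - 19126} = - \frac{11752}{- \frac{153007}{8}} = \left(-11752\right) \left(- \frac{8}{153007}\right) = \frac{94016}{153007}$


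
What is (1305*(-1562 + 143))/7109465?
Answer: -33669/129263 ≈ -0.26047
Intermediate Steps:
(1305*(-1562 + 143))/7109465 = (1305*(-1419))*(1/7109465) = -1851795*1/7109465 = -33669/129263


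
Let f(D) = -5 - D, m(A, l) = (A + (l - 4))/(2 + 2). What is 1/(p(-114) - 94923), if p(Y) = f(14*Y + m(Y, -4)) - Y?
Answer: -2/186375 ≈ -1.0731e-5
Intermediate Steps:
m(A, l) = -1 + A/4 + l/4 (m(A, l) = (A + (-4 + l))/4 = (-4 + A + l)*(1/4) = -1 + A/4 + l/4)
p(Y) = -3 - 61*Y/4 (p(Y) = (-5 - (14*Y + (-1 + Y/4 + (1/4)*(-4)))) - Y = (-5 - (14*Y + (-1 + Y/4 - 1))) - Y = (-5 - (14*Y + (-2 + Y/4))) - Y = (-5 - (-2 + 57*Y/4)) - Y = (-5 + (2 - 57*Y/4)) - Y = (-3 - 57*Y/4) - Y = -3 - 61*Y/4)
1/(p(-114) - 94923) = 1/((-3 - 61/4*(-114)) - 94923) = 1/((-3 + 3477/2) - 94923) = 1/(3471/2 - 94923) = 1/(-186375/2) = -2/186375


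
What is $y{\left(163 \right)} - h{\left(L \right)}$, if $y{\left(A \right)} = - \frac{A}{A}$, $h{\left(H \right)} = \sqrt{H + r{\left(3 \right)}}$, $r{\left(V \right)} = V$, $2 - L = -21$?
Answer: $-1 - \sqrt{26} \approx -6.099$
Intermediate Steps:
$L = 23$ ($L = 2 - -21 = 2 + 21 = 23$)
$h{\left(H \right)} = \sqrt{3 + H}$ ($h{\left(H \right)} = \sqrt{H + 3} = \sqrt{3 + H}$)
$y{\left(A \right)} = -1$ ($y{\left(A \right)} = \left(-1\right) 1 = -1$)
$y{\left(163 \right)} - h{\left(L \right)} = -1 - \sqrt{3 + 23} = -1 - \sqrt{26}$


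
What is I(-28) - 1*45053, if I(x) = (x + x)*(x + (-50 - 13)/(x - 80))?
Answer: -130553/3 ≈ -43518.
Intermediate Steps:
I(x) = 2*x*(x - 63/(-80 + x)) (I(x) = (2*x)*(x - 63/(-80 + x)) = 2*x*(x - 63/(-80 + x)))
I(-28) - 1*45053 = 2*(-28)*(-63 + (-28)² - 80*(-28))/(-80 - 28) - 1*45053 = 2*(-28)*(-63 + 784 + 2240)/(-108) - 45053 = 2*(-28)*(-1/108)*2961 - 45053 = 4606/3 - 45053 = -130553/3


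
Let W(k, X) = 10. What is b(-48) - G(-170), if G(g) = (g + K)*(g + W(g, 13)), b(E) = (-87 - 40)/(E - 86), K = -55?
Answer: -4823873/134 ≈ -35999.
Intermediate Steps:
b(E) = -127/(-86 + E)
G(g) = (-55 + g)*(10 + g) (G(g) = (g - 55)*(g + 10) = (-55 + g)*(10 + g))
b(-48) - G(-170) = -127/(-86 - 48) - (-550 + (-170)² - 45*(-170)) = -127/(-134) - (-550 + 28900 + 7650) = -127*(-1/134) - 1*36000 = 127/134 - 36000 = -4823873/134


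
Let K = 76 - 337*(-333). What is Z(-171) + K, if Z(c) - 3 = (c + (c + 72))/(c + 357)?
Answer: 3481255/31 ≈ 1.1230e+5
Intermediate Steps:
K = 112297 (K = 76 + 112221 = 112297)
Z(c) = 3 + (72 + 2*c)/(357 + c) (Z(c) = 3 + (c + (c + 72))/(c + 357) = 3 + (c + (72 + c))/(357 + c) = 3 + (72 + 2*c)/(357 + c))
Z(-171) + K = (1143 + 5*(-171))/(357 - 171) + 112297 = (1143 - 855)/186 + 112297 = (1/186)*288 + 112297 = 48/31 + 112297 = 3481255/31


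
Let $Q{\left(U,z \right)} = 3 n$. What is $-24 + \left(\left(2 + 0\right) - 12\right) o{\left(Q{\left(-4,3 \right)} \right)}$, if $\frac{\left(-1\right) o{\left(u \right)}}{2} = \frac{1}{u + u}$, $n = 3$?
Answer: $- \frac{206}{9} \approx -22.889$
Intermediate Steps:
$Q{\left(U,z \right)} = 9$ ($Q{\left(U,z \right)} = 3 \cdot 3 = 9$)
$o{\left(u \right)} = - \frac{1}{u}$ ($o{\left(u \right)} = - \frac{2}{u + u} = - \frac{2}{2 u} = - 2 \frac{1}{2 u} = - \frac{1}{u}$)
$-24 + \left(\left(2 + 0\right) - 12\right) o{\left(Q{\left(-4,3 \right)} \right)} = -24 + \left(\left(2 + 0\right) - 12\right) \left(- \frac{1}{9}\right) = -24 + \left(2 - 12\right) \left(\left(-1\right) \frac{1}{9}\right) = -24 - - \frac{10}{9} = -24 + \frac{10}{9} = - \frac{206}{9}$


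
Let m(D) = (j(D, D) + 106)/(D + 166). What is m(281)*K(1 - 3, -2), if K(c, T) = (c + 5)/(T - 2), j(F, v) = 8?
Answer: -57/298 ≈ -0.19128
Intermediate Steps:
K(c, T) = (5 + c)/(-2 + T)
m(D) = 114/(166 + D) (m(D) = (8 + 106)/(D + 166) = 114/(166 + D))
m(281)*K(1 - 3, -2) = (114/(166 + 281))*((5 + (1 - 3))/(-2 - 2)) = (114/447)*((5 - 2)/(-4)) = (114*(1/447))*(-¼*3) = (38/149)*(-¾) = -57/298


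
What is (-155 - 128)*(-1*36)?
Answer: 10188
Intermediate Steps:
(-155 - 128)*(-1*36) = -283*(-36) = 10188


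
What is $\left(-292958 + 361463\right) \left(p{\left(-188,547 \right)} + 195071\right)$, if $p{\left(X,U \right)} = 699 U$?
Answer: $39556431120$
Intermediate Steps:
$\left(-292958 + 361463\right) \left(p{\left(-188,547 \right)} + 195071\right) = \left(-292958 + 361463\right) \left(699 \cdot 547 + 195071\right) = 68505 \left(382353 + 195071\right) = 68505 \cdot 577424 = 39556431120$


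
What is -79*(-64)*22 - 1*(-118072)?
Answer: 229304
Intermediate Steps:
-79*(-64)*22 - 1*(-118072) = 5056*22 + 118072 = 111232 + 118072 = 229304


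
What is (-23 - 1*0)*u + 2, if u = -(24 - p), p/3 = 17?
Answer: -619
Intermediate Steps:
p = 51 (p = 3*17 = 51)
u = 27 (u = -(24 - 1*51) = -(24 - 51) = -1*(-27) = 27)
(-23 - 1*0)*u + 2 = (-23 - 1*0)*27 + 2 = (-23 + 0)*27 + 2 = -23*27 + 2 = -621 + 2 = -619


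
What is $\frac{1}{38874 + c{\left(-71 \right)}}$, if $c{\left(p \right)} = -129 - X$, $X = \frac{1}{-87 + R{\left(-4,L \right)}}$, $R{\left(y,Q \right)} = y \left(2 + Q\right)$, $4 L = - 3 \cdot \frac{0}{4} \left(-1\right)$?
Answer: $\frac{95}{3680776} \approx 2.581 \cdot 10^{-5}$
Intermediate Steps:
$L = 0$ ($L = \frac{- 3 \cdot \frac{0}{4} \left(-1\right)}{4} = \frac{- 3 \cdot 0 \cdot \frac{1}{4} \left(-1\right)}{4} = \frac{\left(-3\right) 0 \left(-1\right)}{4} = \frac{0 \left(-1\right)}{4} = \frac{1}{4} \cdot 0 = 0$)
$X = - \frac{1}{95}$ ($X = \frac{1}{-87 - 4 \left(2 + 0\right)} = \frac{1}{-87 - 8} = \frac{1}{-95} = - \frac{1}{95} \approx -0.010526$)
$c{\left(p \right)} = - \frac{12254}{95}$ ($c{\left(p \right)} = -129 - - \frac{1}{95} = -129 + \frac{1}{95} = - \frac{12254}{95}$)
$\frac{1}{38874 + c{\left(-71 \right)}} = \frac{1}{38874 - \frac{12254}{95}} = \frac{1}{\frac{3680776}{95}} = \frac{95}{3680776}$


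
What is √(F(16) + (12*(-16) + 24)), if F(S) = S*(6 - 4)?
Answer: 2*I*√34 ≈ 11.662*I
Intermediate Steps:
F(S) = 2*S (F(S) = S*2 = 2*S)
√(F(16) + (12*(-16) + 24)) = √(2*16 + (12*(-16) + 24)) = √(32 + (-192 + 24)) = √(32 - 168) = √(-136) = 2*I*√34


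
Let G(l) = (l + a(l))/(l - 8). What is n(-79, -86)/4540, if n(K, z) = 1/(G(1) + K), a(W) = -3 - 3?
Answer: -7/2487920 ≈ -2.8136e-6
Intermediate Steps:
a(W) = -6
G(l) = (-6 + l)/(-8 + l) (G(l) = (l - 6)/(l - 8) = (-6 + l)/(-8 + l))
n(K, z) = 1/(5/7 + K) (n(K, z) = 1/((-6 + 1)/(-8 + 1) + K) = 1/(-5/(-7) + K) = 1/(-⅐*(-5) + K) = 1/(5/7 + K))
n(-79, -86)/4540 = (7/(5 + 7*(-79)))/4540 = (7/(5 - 553))*(1/4540) = (7/(-548))*(1/4540) = (7*(-1/548))*(1/4540) = -7/548*1/4540 = -7/2487920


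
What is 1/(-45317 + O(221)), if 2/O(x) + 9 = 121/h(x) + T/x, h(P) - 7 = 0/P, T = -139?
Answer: -11845/536776771 ≈ -2.2067e-5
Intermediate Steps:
h(P) = 7 (h(P) = 7 + 0/P = 7 + 0 = 7)
O(x) = 2/(58/7 - 139/x) (O(x) = 2/(-9 + (121/7 - 139/x)) = 2/(58/7 - 139/x))
1/(-45317 + O(221)) = 1/(-45317 + 14*221/(-973 + 58*221)) = 1/(-45317 + 14*221/(-973 + 12818)) = 1/(-45317 + 14*221/11845) = 1/(-45317 + 14*221*(1/11845)) = 1/(-45317 + 3094/11845) = 1/(-536776771/11845) = -11845/536776771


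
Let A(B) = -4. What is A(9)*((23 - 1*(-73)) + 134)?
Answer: -920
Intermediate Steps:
A(9)*((23 - 1*(-73)) + 134) = -4*((23 - 1*(-73)) + 134) = -4*((23 + 73) + 134) = -4*(96 + 134) = -4*230 = -920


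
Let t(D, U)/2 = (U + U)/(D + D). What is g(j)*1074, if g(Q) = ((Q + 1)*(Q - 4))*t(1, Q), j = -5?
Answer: -386640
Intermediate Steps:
t(D, U) = 2*U/D (t(D, U) = 2*((U + U)/(D + D)) = 2*((2*U)/((2*D))) = 2*((2*U)*(1/(2*D))) = 2*(U/D) = 2*U/D)
g(Q) = 2*Q*(1 + Q)*(-4 + Q) (g(Q) = ((Q + 1)*(Q - 4))*(2*Q/1) = ((1 + Q)*(-4 + Q))*(2*Q*1) = ((1 + Q)*(-4 + Q))*(2*Q) = 2*Q*(1 + Q)*(-4 + Q))
g(j)*1074 = (2*(-5)*(-4 + (-5)² - 3*(-5)))*1074 = (2*(-5)*(-4 + 25 + 15))*1074 = (2*(-5)*36)*1074 = -360*1074 = -386640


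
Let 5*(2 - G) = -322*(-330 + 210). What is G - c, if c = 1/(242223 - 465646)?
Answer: -1726166097/223423 ≈ -7726.0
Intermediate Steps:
G = -7726 (G = 2 - (-322)*(-330 + 210)/5 = 2 - (-322)*(-120)/5 = 2 - ⅕*38640 = 2 - 7728 = -7726)
c = -1/223423 (c = 1/(-223423) = -1/223423 ≈ -4.4758e-6)
G - c = -7726 - 1*(-1/223423) = -7726 + 1/223423 = -1726166097/223423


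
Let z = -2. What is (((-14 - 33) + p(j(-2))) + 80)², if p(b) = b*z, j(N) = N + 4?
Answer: 841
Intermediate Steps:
j(N) = 4 + N
p(b) = -2*b (p(b) = b*(-2) = -2*b)
(((-14 - 33) + p(j(-2))) + 80)² = (((-14 - 33) - 2*(4 - 2)) + 80)² = ((-47 - 2*2) + 80)² = ((-47 - 4) + 80)² = (-51 + 80)² = 29² = 841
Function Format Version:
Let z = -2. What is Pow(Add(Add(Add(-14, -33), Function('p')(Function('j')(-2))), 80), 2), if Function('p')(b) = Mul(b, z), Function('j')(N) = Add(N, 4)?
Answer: 841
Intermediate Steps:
Function('j')(N) = Add(4, N)
Function('p')(b) = Mul(-2, b) (Function('p')(b) = Mul(b, -2) = Mul(-2, b))
Pow(Add(Add(Add(-14, -33), Function('p')(Function('j')(-2))), 80), 2) = Pow(Add(Add(Add(-14, -33), Mul(-2, Add(4, -2))), 80), 2) = Pow(Add(Add(-47, Mul(-2, 2)), 80), 2) = Pow(Add(Add(-47, -4), 80), 2) = Pow(Add(-51, 80), 2) = Pow(29, 2) = 841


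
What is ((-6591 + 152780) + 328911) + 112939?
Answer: 588039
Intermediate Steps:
((-6591 + 152780) + 328911) + 112939 = (146189 + 328911) + 112939 = 475100 + 112939 = 588039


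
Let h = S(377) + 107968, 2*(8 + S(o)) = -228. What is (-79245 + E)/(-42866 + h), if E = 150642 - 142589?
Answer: -17798/16245 ≈ -1.0956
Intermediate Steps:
S(o) = -122 (S(o) = -8 + (½)*(-228) = -8 - 114 = -122)
E = 8053
h = 107846 (h = -122 + 107968 = 107846)
(-79245 + E)/(-42866 + h) = (-79245 + 8053)/(-42866 + 107846) = -71192/64980 = -71192*1/64980 = -17798/16245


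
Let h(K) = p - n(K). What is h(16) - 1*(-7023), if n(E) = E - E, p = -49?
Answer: 6974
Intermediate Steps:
n(E) = 0
h(K) = -49 (h(K) = -49 - 1*0 = -49 + 0 = -49)
h(16) - 1*(-7023) = -49 - 1*(-7023) = -49 + 7023 = 6974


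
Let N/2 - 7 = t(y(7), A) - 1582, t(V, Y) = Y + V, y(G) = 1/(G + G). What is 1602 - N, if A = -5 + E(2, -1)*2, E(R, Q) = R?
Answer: 33277/7 ≈ 4753.9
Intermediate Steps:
y(G) = 1/(2*G)
A = -1 (A = -5 + 2*2 = -5 + 4 = -1)
t(V, Y) = V + Y
N = -22063/7 (N = 14 + 2*(((½)/7 - 1) - 1582) = 14 + 2*(((½)*(⅐) - 1) - 1582) = 14 + 2*((1/14 - 1) - 1582) = 14 + 2*(-13/14 - 1582) = 14 + 2*(-22161/14) = 14 - 22161/7 = -22063/7 ≈ -3151.9)
1602 - N = 1602 - 1*(-22063/7) = 1602 + 22063/7 = 33277/7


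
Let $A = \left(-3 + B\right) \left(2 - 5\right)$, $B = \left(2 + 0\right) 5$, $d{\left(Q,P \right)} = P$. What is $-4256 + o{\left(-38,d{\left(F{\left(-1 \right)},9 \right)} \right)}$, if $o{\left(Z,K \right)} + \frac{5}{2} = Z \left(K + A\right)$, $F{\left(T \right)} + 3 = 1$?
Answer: $- \frac{7605}{2} \approx -3802.5$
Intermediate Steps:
$F{\left(T \right)} = -2$ ($F{\left(T \right)} = -3 + 1 = -2$)
$B = 10$ ($B = 2 \cdot 5 = 10$)
$A = -21$ ($A = \left(-3 + 10\right) \left(2 - 5\right) = 7 \left(-3\right) = -21$)
$o{\left(Z,K \right)} = - \frac{5}{2} + Z \left(-21 + K\right)$ ($o{\left(Z,K \right)} = - \frac{5}{2} + Z \left(K - 21\right) = - \frac{5}{2} + Z \left(-21 + K\right)$)
$-4256 + o{\left(-38,d{\left(F{\left(-1 \right)},9 \right)} \right)} = -4256 - - \frac{907}{2} = -4256 + \frac{907}{2} = - \frac{7605}{2}$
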